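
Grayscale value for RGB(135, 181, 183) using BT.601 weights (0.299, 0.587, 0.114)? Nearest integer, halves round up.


Gray = 0.299×R + 0.587×G + 0.114×B
Gray = 0.299×135 + 0.587×181 + 0.114×183
Gray = 40.365 + 106.247 + 20.862
Gray = 167.474 → round half up → 167
Gray = 167


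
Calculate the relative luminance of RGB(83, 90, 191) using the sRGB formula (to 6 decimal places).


Linearize each channel (sRGB transfer function): c = v/255; c_lin = c/12.92 if c ≤ 0.04045, else ((c+0.055)/1.055)^2.4
  R: 83/255 ≈ 0.325490 > 0.04045 → ((0.325490+0.055)/1.055)^2.4 ≈ 0.086500
  G: 90/255 ≈ 0.352941 > 0.04045 → ((0.352941+0.055)/1.055)^2.4 ≈ 0.102242
  B: 191/255 ≈ 0.749020 > 0.04045 → ((0.749020+0.055)/1.055)^2.4 ≈ 0.520996
R_lin = 0.086500, G_lin = 0.102242, B_lin = 0.520996
L = 0.2126×R + 0.7152×G + 0.0722×B
L = 0.2126×0.086500 + 0.7152×0.102242 + 0.0722×0.520996
L ≈ 0.129129


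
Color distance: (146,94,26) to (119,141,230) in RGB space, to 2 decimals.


d = √[(R₁-R₂)² + (G₁-G₂)² + (B₁-B₂)²]
d = √[(146-119)² + (94-141)² + (26-230)²]
d = √[729 + 2209 + 41616]
d = √44554
d ≈ 211.08


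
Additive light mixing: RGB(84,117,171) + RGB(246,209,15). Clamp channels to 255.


Additive: each channel = min(255, C₁+C₂)
R: 84+246 = 330 → 255
G: 117+209 = 326 → 255
B: 171+15 = 186 → 186
= RGB(255, 255, 186)


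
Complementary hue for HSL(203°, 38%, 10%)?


Complement = opposite side of color wheel = hue + 180°
H' = (203 + 180) mod 360 = 23°
S and L unchanged.
= HSL(23°, 38%, 10%)


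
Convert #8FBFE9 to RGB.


8F → 143 (R)
BF → 191 (G)
E9 → 233 (B)
= RGB(143, 191, 233)


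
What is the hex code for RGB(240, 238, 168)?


R = 240 → F0 (hex)
G = 238 → EE (hex)
B = 168 → A8 (hex)
Hex = #F0EEA8


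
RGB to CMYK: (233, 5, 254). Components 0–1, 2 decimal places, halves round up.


R'=233/255≈0.9137, G'=5/255≈0.0196, B'=254/255≈0.9961
K = 1 - max(R',G',B') = 1 - 254/255 = 1/255 = 0.00392… → 0.00
(1-R'-K)/(1-K) simplifies to (max-R)/max with max = 254:
C = (254-233)/254 = 21/254 = 0.08267… → 0.08
M = (254-5)/254 = 249/254 = 0.98031… → 0.98
Y = (254-254)/254 = 0/254 = 0 → 0.00
= CMYK(0.08, 0.98, 0.00, 0.00)


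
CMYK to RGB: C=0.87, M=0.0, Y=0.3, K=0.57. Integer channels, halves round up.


R = 255 × (1-C) × (1-K) = 255 × 0.13 × 0.43 = 14.2545 → 14
G = 255 × (1-M) × (1-K) = 255 × 1.00 × 0.43 = 109.65 → 110
B = 255 × (1-Y) × (1-K) = 255 × 0.70 × 0.43 = 76.755 → 77
= RGB(14, 110, 77)


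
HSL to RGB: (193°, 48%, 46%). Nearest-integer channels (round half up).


H=193°, S=0.48, L=0.46
C = (1-|2L-1|)×S = (1-|-0.08|)×0.48 = 0.4416
H' = H/60 = 193/60 ≈ 3.2167; X = C×(1-|H' mod 2 - 1|) = 0.34592
m = L - C/2 = 0.46 - 0.2208 = 0.2392
Sector ⌊H'⌋ = 3 → (R',G',B') = (0.0, 0.34592, 0.4416)
RGB = ((R'+m)×255, (G'+m)×255, (B'+m)×255) = (60.996, 149.2056, 173.604)
Round half up → RGB(61, 149, 174)


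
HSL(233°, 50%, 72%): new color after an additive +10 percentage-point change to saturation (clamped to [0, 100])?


Original S = 50%
Adjustment = +10 percentage points
New S = 50 + (10) = 60
Clamp to [0, 100] → 60
= HSL(233°, 60%, 72%)


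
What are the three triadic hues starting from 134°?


Triadic: equally spaced at 120° intervals
H1 = 134°
H2 = (134 + 120) mod 360 = 254°
H3 = (134 + 240) mod 360 = 14°
Triadic = 134°, 254°, 14°


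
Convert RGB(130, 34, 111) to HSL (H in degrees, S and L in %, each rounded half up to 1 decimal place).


Normalize: R'=130/255≈0.5098, G'=34/255≈0.1333, B'=111/255≈0.4353
Max=130/255, Min=34/255, Δ=Max-Min=96/255
L = (Max+Min)/2 = (130+34)/510 = 164/510 = 0.32156… → L = 32.2%
L ≤ 0.5 → S = Δ/(Max+Min) = 96/(130+34) = 96/164 = 0.58536… → S = 58.5%
(the 1/255 factors cancel in S and H, so raw channel differences can be used)
Max is R' → H = 60 × (((G-B)/Δ) mod 6) = 60 × (((34-111)/96) mod 6)
  (-77)/96 = -0.8020…; negative, so add 6 → 5.1979…
  H = 60 × 5.1979… = 311.875° → H = 311.9°
= HSL(311.9°, 58.5%, 32.2%)


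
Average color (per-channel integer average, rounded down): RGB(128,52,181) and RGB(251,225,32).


Midpoint: each channel = ⌊(C₁+C₂)/2⌋
R: ⌊(128+251)/2⌋ = 189
G: ⌊(52+225)/2⌋ = 138
B: ⌊(181+32)/2⌋ = 106
= RGB(189, 138, 106)


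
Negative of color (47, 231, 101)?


Invert: (255-R, 255-G, 255-B)
R: 255-47 = 208
G: 255-231 = 24
B: 255-101 = 154
= RGB(208, 24, 154)


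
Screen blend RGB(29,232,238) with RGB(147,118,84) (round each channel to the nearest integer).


Screen: C = 255 - (255-A)×(255-B)/255, rounded to nearest integer
R: 255 - (255-29)×(255-147)/255 = 255 - 24408/255 ≈ 255 - 95.718 = 159.282 → 159
G: 255 - (255-232)×(255-118)/255 = 255 - 3151/255 ≈ 255 - 12.357 = 242.643 → 243
B: 255 - (255-238)×(255-84)/255 = 255 - 2907/255 ≈ 255 - 11.400 = 243.600 → 244
= RGB(159, 243, 244)


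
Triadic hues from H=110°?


Triadic: equally spaced at 120° intervals
H1 = 110°
H2 = (110 + 120) mod 360 = 230°
H3 = (110 + 240) mod 360 = 350°
Triadic = 110°, 230°, 350°


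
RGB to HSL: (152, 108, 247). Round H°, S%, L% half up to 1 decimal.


Normalize: R'=152/255≈0.5961, G'=108/255≈0.4235, B'=247/255≈0.9686
Max=247/255, Min=108/255, Δ=Max-Min=139/255
L = (Max+Min)/2 = (247+108)/510 = 355/510 = 0.69607… → L = 69.6%
L > 0.5 → S = Δ/(2-Max-Min) = 139/(510-247-108) = 139/155 = 0.89677… → S = 89.7%
(the 1/255 factors cancel in S and H, so raw channel differences can be used)
Max is B' → H = 60 × ((R-G)/Δ + 4) = 60 × ((152-108)/139 + 4)
  44/139 + 4 = 0.3165… + 4 = 4.3165…
  H = 60 × 4.3165… = 258.992…° → H = 259.0°
= HSL(259.0°, 89.7%, 69.6%)


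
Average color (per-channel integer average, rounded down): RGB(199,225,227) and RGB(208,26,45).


Midpoint: each channel = ⌊(C₁+C₂)/2⌋
R: ⌊(199+208)/2⌋ = 203
G: ⌊(225+26)/2⌋ = 125
B: ⌊(227+45)/2⌋ = 136
= RGB(203, 125, 136)


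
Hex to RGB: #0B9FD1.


0B → 11 (R)
9F → 159 (G)
D1 → 209 (B)
= RGB(11, 159, 209)


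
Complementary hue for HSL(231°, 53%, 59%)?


Complement = opposite side of color wheel = hue + 180°
H' = (231 + 180) mod 360 = 51°
S and L unchanged.
= HSL(51°, 53%, 59%)


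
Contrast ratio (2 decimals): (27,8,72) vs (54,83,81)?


Linearize each sRGB channel c=v/255: c/12.92 if c ≤ 0.04045 else ((c+0.055)/1.055)^2.4
L = 0.2126×R_lin + 0.7152×G_lin + 0.0722×B_lin
Color 1 (27,8,72):
  R=27: 27/255≈0.1059 > 0.04045 → ((0.1059+0.055)/1.055)^2.4 ≈ 0.01096
  G=8: 8/255≈0.0314 ≤ 0.04045 → 0.0314/12.92 ≈ 0.00243
  B=72: 72/255≈0.2824 > 0.04045 → ((0.2824+0.055)/1.055)^2.4 ≈ 0.06480
  L1 = 0.2126×0.01096 + 0.7152×0.00243 + 0.0722×0.06480 ≈ 0.00875
Color 2 (54,83,81):
  R=54: 54/255≈0.2118 > 0.04045 → ((0.2118+0.055)/1.055)^2.4 ≈ 0.03689
  G=83: 83/255≈0.3255 > 0.04045 → ((0.3255+0.055)/1.055)^2.4 ≈ 0.08650
  B=81: 81/255≈0.3176 > 0.04045 → ((0.3176+0.055)/1.055)^2.4 ≈ 0.08228
  L2 = 0.2126×0.03689 + 0.7152×0.08650 + 0.0722×0.08228 ≈ 0.07565
Lighter = 0.07565, Darker = 0.00875
Ratio = (L_lighter + 0.05) / (L_darker + 0.05)
Ratio = (0.07565 + 0.05) / (0.00875 + 0.05) = 0.12565 / 0.05875 ≈ 2.1389
Ratio ≈ 2.14:1


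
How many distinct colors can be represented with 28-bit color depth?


Colors = 2^bits = 2^28
= 268,435,456 colors


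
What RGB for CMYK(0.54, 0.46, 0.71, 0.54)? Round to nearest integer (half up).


R = 255 × (1-C) × (1-K) = 255 × 0.46 × 0.46 = 53.958 → 54
G = 255 × (1-M) × (1-K) = 255 × 0.54 × 0.46 = 63.342 → 63
B = 255 × (1-Y) × (1-K) = 255 × 0.29 × 0.46 = 34.017 → 34
= RGB(54, 63, 34)


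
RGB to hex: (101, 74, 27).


R = 101 → 65 (hex)
G = 74 → 4A (hex)
B = 27 → 1B (hex)
Hex = #654A1B


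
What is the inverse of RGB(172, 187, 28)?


Invert: (255-R, 255-G, 255-B)
R: 255-172 = 83
G: 255-187 = 68
B: 255-28 = 227
= RGB(83, 68, 227)


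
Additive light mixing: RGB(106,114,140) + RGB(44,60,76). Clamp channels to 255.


Additive: each channel = min(255, C₁+C₂)
R: 106+44 = 150 → 150
G: 114+60 = 174 → 174
B: 140+76 = 216 → 216
= RGB(150, 174, 216)


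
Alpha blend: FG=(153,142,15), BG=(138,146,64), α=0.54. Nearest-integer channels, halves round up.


C = α×F + (1-α)×B, with 1-α = 0.46
R: 0.54×153 + 0.46×138 = 82.62 + 63.48 = 146.10 → 146
G: 0.54×142 + 0.46×146 = 76.68 + 67.16 = 143.84 → 144
B: 0.54×15 + 0.46×64 = 8.10 + 29.44 = 37.54 → 38
= RGB(146, 144, 38)


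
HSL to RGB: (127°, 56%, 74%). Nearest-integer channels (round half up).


H=127°, S=0.56, L=0.74
C = (1-|2L-1|)×S = (1-|0.48|)×0.56 = 0.2912
H' = H/60 = 127/60 ≈ 2.1167; X = C×(1-|H' mod 2 - 1|) ≈ 0.0340
m = L - C/2 = 0.74 - 0.1456 = 0.5944
Sector ⌊H'⌋ = 2 → (R',G',B') = (0.0, 0.2912, ≈0.0340)
RGB = ((R'+m)×255, (G'+m)×255, (B'+m)×255) = (151.572, 225.828, 160.2352)
Round half up → RGB(152, 226, 160)


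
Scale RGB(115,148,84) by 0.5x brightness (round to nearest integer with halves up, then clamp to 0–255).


Multiply each channel by 0.5, round half up, clamp to [0, 255]
R: 115×0.5 = 57.5 → round → 58
G: 148×0.5 = 74
B: 84×0.5 = 42
= RGB(58, 74, 42)


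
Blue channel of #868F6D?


Color: #868F6D
R = 86 = 134
G = 8F = 143
B = 6D = 109
Blue = 109


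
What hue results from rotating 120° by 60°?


New hue = (H + rotation) mod 360
New hue = (120 + 60) mod 360
= 180 mod 360
= 180°


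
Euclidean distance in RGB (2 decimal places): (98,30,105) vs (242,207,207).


d = √[(R₁-R₂)² + (G₁-G₂)² + (B₁-B₂)²]
d = √[(98-242)² + (30-207)² + (105-207)²]
d = √[20736 + 31329 + 10404]
d = √62469
d ≈ 249.94


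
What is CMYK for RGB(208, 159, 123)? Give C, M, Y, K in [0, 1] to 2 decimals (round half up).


R'=208/255≈0.8157, G'=159/255≈0.6235, B'=123/255≈0.4824
K = 1 - max(R',G',B') = 1 - 208/255 = 47/255 = 0.18431… → 0.18
(1-R'-K)/(1-K) simplifies to (max-R)/max with max = 208:
C = (208-208)/208 = 0/208 = 0 → 0.00
M = (208-159)/208 = 49/208 = 0.23557… → 0.24
Y = (208-123)/208 = 85/208 = 0.40865… → 0.41
= CMYK(0.00, 0.24, 0.41, 0.18)


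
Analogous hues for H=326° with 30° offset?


Base hue: 326°
Left analog: (326 - 30) mod 360 = 296°
Right analog: (326 + 30) mod 360 = 356°
Analogous hues = 296° and 356°


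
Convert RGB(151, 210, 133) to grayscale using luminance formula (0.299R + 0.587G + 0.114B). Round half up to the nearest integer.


Gray = 0.299×R + 0.587×G + 0.114×B
Gray = 0.299×151 + 0.587×210 + 0.114×133
Gray = 45.149 + 123.270 + 15.162
Gray = 183.581 → round half up → 184
Gray = 184


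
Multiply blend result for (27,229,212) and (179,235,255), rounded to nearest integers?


Multiply: C = A×B/255, rounded to nearest integer
R: 27×179/255 = 4833/255 ≈ 18.953 → 19
G: 229×235/255 = 53815/255 ≈ 211.039 → 211
B: 212×255/255 = 54060/255 ≈ 212.000 → 212
= RGB(19, 211, 212)


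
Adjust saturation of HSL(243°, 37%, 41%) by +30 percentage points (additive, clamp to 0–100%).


Original S = 37%
Adjustment = +30 percentage points
New S = 37 + (30) = 67
Clamp to [0, 100] → 67
= HSL(243°, 67%, 41%)


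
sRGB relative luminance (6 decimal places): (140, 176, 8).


Linearize each channel (sRGB transfer function): c = v/255; c_lin = c/12.92 if c ≤ 0.04045, else ((c+0.055)/1.055)^2.4
  R: 140/255 ≈ 0.549020 > 0.04045 → ((0.549020+0.055)/1.055)^2.4 ≈ 0.262251
  G: 176/255 ≈ 0.690196 > 0.04045 → ((0.690196+0.055)/1.055)^2.4 ≈ 0.434154
  B: 8/255 ≈ 0.031373 ≤ 0.04045 → 0.031373/12.92 ≈ 0.002428
R_lin = 0.262251, G_lin = 0.434154, B_lin = 0.002428
L = 0.2126×R + 0.7152×G + 0.0722×B
L = 0.2126×0.262251 + 0.7152×0.434154 + 0.0722×0.002428
L ≈ 0.366436


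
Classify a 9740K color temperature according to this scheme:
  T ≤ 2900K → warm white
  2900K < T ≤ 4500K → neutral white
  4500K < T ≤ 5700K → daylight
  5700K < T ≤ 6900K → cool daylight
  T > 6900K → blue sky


Temperature: 9740K
9740K > 6900K → blue sky
Classification: blue sky


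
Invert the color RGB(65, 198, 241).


Invert: (255-R, 255-G, 255-B)
R: 255-65 = 190
G: 255-198 = 57
B: 255-241 = 14
= RGB(190, 57, 14)


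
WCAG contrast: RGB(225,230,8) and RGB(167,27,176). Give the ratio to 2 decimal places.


Linearize each sRGB channel c=v/255: c/12.92 if c ≤ 0.04045 else ((c+0.055)/1.055)^2.4
L = 0.2126×R_lin + 0.7152×G_lin + 0.0722×B_lin
Color 1 (225,230,8):
  R=225: 225/255≈0.8824 > 0.04045 → ((0.8824+0.055)/1.055)^2.4 ≈ 0.75294
  G=230: 230/255≈0.9020 > 0.04045 → ((0.9020+0.055)/1.055)^2.4 ≈ 0.79130
  B=8: 8/255≈0.0314 ≤ 0.04045 → 0.0314/12.92 ≈ 0.00243
  L1 = 0.2126×0.75294 + 0.7152×0.79130 + 0.0722×0.00243 ≈ 0.72619
Color 2 (167,27,176):
  R=167: 167/255≈0.6549 > 0.04045 → ((0.6549+0.055)/1.055)^2.4 ≈ 0.38643
  G=27: 27/255≈0.1059 > 0.04045 → ((0.1059+0.055)/1.055)^2.4 ≈ 0.01096
  B=176: 176/255≈0.6902 > 0.04045 → ((0.6902+0.055)/1.055)^2.4 ≈ 0.43415
  L2 = 0.2126×0.38643 + 0.7152×0.01096 + 0.0722×0.43415 ≈ 0.12134
Lighter = 0.72619, Darker = 0.12134
Ratio = (L_lighter + 0.05) / (L_darker + 0.05)
Ratio = (0.72619 + 0.05) / (0.12134 + 0.05) = 0.77619 / 0.17134 ≈ 4.5301
Ratio ≈ 4.53:1


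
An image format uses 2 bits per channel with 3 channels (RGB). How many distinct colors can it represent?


Total bits = 2 bits/channel × 3 channels = 6 bits
Distinct colors = 2^6
= 64 colors


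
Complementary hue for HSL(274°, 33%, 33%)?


Complement = opposite side of color wheel = hue + 180°
H' = (274 + 180) mod 360 = 94°
S and L unchanged.
= HSL(94°, 33%, 33%)


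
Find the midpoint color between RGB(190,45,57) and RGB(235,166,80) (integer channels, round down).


Midpoint: each channel = ⌊(C₁+C₂)/2⌋
R: ⌊(190+235)/2⌋ = 212
G: ⌊(45+166)/2⌋ = 105
B: ⌊(57+80)/2⌋ = 68
= RGB(212, 105, 68)


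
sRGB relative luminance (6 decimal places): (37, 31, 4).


Linearize each channel (sRGB transfer function): c = v/255; c_lin = c/12.92 if c ≤ 0.04045, else ((c+0.055)/1.055)^2.4
  R: 37/255 ≈ 0.145098 > 0.04045 → ((0.145098+0.055)/1.055)^2.4 ≈ 0.018500
  G: 31/255 ≈ 0.121569 > 0.04045 → ((0.121569+0.055)/1.055)^2.4 ≈ 0.013702
  B: 4/255 ≈ 0.015686 ≤ 0.04045 → 0.015686/12.92 ≈ 0.001214
R_lin = 0.018500, G_lin = 0.013702, B_lin = 0.001214
L = 0.2126×R + 0.7152×G + 0.0722×B
L = 0.2126×0.018500 + 0.7152×0.013702 + 0.0722×0.001214
L ≈ 0.013821


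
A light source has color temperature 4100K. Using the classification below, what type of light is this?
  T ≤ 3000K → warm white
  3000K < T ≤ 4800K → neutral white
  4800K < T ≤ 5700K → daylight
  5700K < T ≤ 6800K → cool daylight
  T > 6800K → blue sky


Temperature: 4100K
3000K < 4100K ≤ 4800K → neutral white
Classification: neutral white


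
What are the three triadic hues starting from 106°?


Triadic: equally spaced at 120° intervals
H1 = 106°
H2 = (106 + 120) mod 360 = 226°
H3 = (106 + 240) mod 360 = 346°
Triadic = 106°, 226°, 346°


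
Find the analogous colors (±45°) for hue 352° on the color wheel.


Base hue: 352°
Left analog: (352 - 45) mod 360 = 307°
Right analog: (352 + 45) mod 360 = 37°
Analogous hues = 307° and 37°


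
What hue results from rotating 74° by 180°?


New hue = (H + rotation) mod 360
New hue = (74 + 180) mod 360
= 254 mod 360
= 254°


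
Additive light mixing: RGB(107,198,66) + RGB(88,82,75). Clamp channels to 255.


Additive: each channel = min(255, C₁+C₂)
R: 107+88 = 195 → 195
G: 198+82 = 280 → 255
B: 66+75 = 141 → 141
= RGB(195, 255, 141)


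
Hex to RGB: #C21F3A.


C2 → 194 (R)
1F → 31 (G)
3A → 58 (B)
= RGB(194, 31, 58)


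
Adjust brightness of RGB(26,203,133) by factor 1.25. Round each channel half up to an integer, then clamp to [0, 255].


Multiply each channel by 1.25, round half up, clamp to [0, 255]
R: 26×1.25 = 32.5 → round → 33
G: 203×1.25 = 253.75 → round → 254
B: 133×1.25 = 166.25 → round → 166
= RGB(33, 254, 166)


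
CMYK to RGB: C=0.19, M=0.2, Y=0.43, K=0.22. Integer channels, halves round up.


R = 255 × (1-C) × (1-K) = 255 × 0.81 × 0.78 = 161.109 → 161
G = 255 × (1-M) × (1-K) = 255 × 0.80 × 0.78 = 159.12 → 159
B = 255 × (1-Y) × (1-K) = 255 × 0.57 × 0.78 = 113.373 → 113
= RGB(161, 159, 113)


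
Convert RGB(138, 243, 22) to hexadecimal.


R = 138 → 8A (hex)
G = 243 → F3 (hex)
B = 22 → 16 (hex)
Hex = #8AF316


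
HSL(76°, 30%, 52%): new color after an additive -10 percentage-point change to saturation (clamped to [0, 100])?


Original S = 30%
Adjustment = -10 percentage points
New S = 30 + (-10) = 20
Clamp to [0, 100] → 20
= HSL(76°, 20%, 52%)


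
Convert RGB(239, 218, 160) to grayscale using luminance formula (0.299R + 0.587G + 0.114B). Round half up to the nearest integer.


Gray = 0.299×R + 0.587×G + 0.114×B
Gray = 0.299×239 + 0.587×218 + 0.114×160
Gray = 71.461 + 127.966 + 18.240
Gray = 217.667 → round half up → 218
Gray = 218


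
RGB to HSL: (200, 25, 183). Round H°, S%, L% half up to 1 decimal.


Normalize: R'=200/255≈0.7843, G'=25/255≈0.0980, B'=183/255≈0.7176
Max=200/255, Min=25/255, Δ=Max-Min=175/255
L = (Max+Min)/2 = (200+25)/510 = 225/510 = 0.44117… → L = 44.1%
L ≤ 0.5 → S = Δ/(Max+Min) = 175/(200+25) = 175/225 = 0.77777… → S = 77.8%
(the 1/255 factors cancel in S and H, so raw channel differences can be used)
Max is R' → H = 60 × (((G-B)/Δ) mod 6) = 60 × (((25-183)/175) mod 6)
  (-158)/175 = -0.9028…; negative, so add 6 → 5.0971…
  H = 60 × 5.0971… = 305.828…° → H = 305.8°
= HSL(305.8°, 77.8%, 44.1%)


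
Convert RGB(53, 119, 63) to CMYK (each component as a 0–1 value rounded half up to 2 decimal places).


R'=53/255≈0.2078, G'=119/255≈0.4667, B'=63/255≈0.2471
K = 1 - max(R',G',B') = 1 - 119/255 = 136/255 = 0.53333… → 0.53
(1-R'-K)/(1-K) simplifies to (max-R)/max with max = 119:
C = (119-53)/119 = 66/119 = 0.55462… → 0.55
M = (119-119)/119 = 0/119 = 0 → 0.00
Y = (119-63)/119 = 56/119 = 0.47058… → 0.47
= CMYK(0.55, 0.00, 0.47, 0.53)


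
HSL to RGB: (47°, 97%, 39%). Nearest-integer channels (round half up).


H=47°, S=0.97, L=0.39
C = (1-|2L-1|)×S = (1-|-0.22|)×0.97 = 0.7566
H' = H/60 = 47/60 ≈ 0.7833; X = C×(1-|H' mod 2 - 1|) = 0.59267
m = L - C/2 = 0.39 - 0.3783 = 0.0117
Sector ⌊H'⌋ = 0 → (R',G',B') = (0.7566, 0.59267, 0.0)
RGB = ((R'+m)×255, (G'+m)×255, (B'+m)×255) = (195.9165, 154.11435, 2.9835)
Round half up → RGB(196, 154, 3)


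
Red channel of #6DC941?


Color: #6DC941
R = 6D = 109
G = C9 = 201
B = 41 = 65
Red = 109


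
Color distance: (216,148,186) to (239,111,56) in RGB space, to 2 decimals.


d = √[(R₁-R₂)² + (G₁-G₂)² + (B₁-B₂)²]
d = √[(216-239)² + (148-111)² + (186-56)²]
d = √[529 + 1369 + 16900]
d = √18798
d ≈ 137.11


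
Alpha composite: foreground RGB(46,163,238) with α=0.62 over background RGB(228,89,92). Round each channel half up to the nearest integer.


C = α×F + (1-α)×B, with 1-α = 0.38
R: 0.62×46 + 0.38×228 = 28.52 + 86.64 = 115.16 → 115
G: 0.62×163 + 0.38×89 = 101.06 + 33.82 = 134.88 → 135
B: 0.62×238 + 0.38×92 = 147.56 + 34.96 = 182.52 → 183
= RGB(115, 135, 183)


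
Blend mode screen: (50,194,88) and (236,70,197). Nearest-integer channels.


Screen: C = 255 - (255-A)×(255-B)/255, rounded to nearest integer
R: 255 - (255-50)×(255-236)/255 = 255 - 3895/255 ≈ 255 - 15.275 = 239.725 → 240
G: 255 - (255-194)×(255-70)/255 = 255 - 11285/255 ≈ 255 - 44.255 = 210.745 → 211
B: 255 - (255-88)×(255-197)/255 = 255 - 9686/255 ≈ 255 - 37.984 = 217.016 → 217
= RGB(240, 211, 217)


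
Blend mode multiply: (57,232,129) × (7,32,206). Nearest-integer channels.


Multiply: C = A×B/255, rounded to nearest integer
R: 57×7/255 = 399/255 ≈ 1.565 → 2
G: 232×32/255 = 7424/255 ≈ 29.114 → 29
B: 129×206/255 = 26574/255 ≈ 104.212 → 104
= RGB(2, 29, 104)


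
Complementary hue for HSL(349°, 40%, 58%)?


Complement = opposite side of color wheel = hue + 180°
H' = (349 + 180) mod 360 = 169°
S and L unchanged.
= HSL(169°, 40%, 58%)


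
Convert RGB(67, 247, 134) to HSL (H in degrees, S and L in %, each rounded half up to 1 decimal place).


Normalize: R'=67/255≈0.2627, G'=247/255≈0.9686, B'=134/255≈0.5255
Max=247/255, Min=67/255, Δ=Max-Min=180/255
L = (Max+Min)/2 = (247+67)/510 = 314/510 = 0.61568… → L = 61.6%
L > 0.5 → S = Δ/(2-Max-Min) = 180/(510-247-67) = 180/196 = 0.91836… → S = 91.8%
(the 1/255 factors cancel in S and H, so raw channel differences can be used)
Max is G' → H = 60 × ((B-R)/Δ + 2) = 60 × ((134-67)/180 + 2)
  67/180 + 2 = 0.3722… + 2 = 2.3722…
  H = 60 × 2.3722… = 142.333…° → H = 142.3°
= HSL(142.3°, 91.8%, 61.6%)


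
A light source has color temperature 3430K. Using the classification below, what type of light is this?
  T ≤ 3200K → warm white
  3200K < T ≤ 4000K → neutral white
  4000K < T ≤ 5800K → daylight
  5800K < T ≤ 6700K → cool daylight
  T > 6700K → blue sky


Temperature: 3430K
3200K < 3430K ≤ 4000K → neutral white
Classification: neutral white


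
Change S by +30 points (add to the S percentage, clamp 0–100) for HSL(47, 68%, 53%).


Original S = 68%
Adjustment = +30 percentage points
New S = 68 + (30) = 98
Clamp to [0, 100] → 98
= HSL(47°, 98%, 53%)


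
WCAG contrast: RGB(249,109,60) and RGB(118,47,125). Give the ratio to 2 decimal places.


Linearize each sRGB channel c=v/255: c/12.92 if c ≤ 0.04045 else ((c+0.055)/1.055)^2.4
L = 0.2126×R_lin + 0.7152×G_lin + 0.0722×B_lin
Color 1 (249,109,60):
  R=249: 249/255≈0.9765 > 0.04045 → ((0.9765+0.055)/1.055)^2.4 ≈ 0.94731
  G=109: 109/255≈0.4275 > 0.04045 → ((0.4275+0.055)/1.055)^2.4 ≈ 0.15293
  B=60: 60/255≈0.2353 > 0.04045 → ((0.2353+0.055)/1.055)^2.4 ≈ 0.04519
  L1 = 0.2126×0.94731 + 0.7152×0.15293 + 0.0722×0.04519 ≈ 0.31403
Color 2 (118,47,125):
  R=118: 118/255≈0.4627 > 0.04045 → ((0.4627+0.055)/1.055)^2.4 ≈ 0.18116
  G=47: 47/255≈0.1843 > 0.04045 → ((0.1843+0.055)/1.055)^2.4 ≈ 0.02843
  B=125: 125/255≈0.4902 > 0.04045 → ((0.4902+0.055)/1.055)^2.4 ≈ 0.20508
  L2 = 0.2126×0.18116 + 0.7152×0.02843 + 0.0722×0.20508 ≈ 0.07365
Lighter = 0.31403, Darker = 0.07365
Ratio = (L_lighter + 0.05) / (L_darker + 0.05)
Ratio = (0.31403 + 0.05) / (0.07365 + 0.05) = 0.36403 / 0.12365 ≈ 2.9440
Ratio ≈ 2.94:1


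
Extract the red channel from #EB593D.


Color: #EB593D
R = EB = 235
G = 59 = 89
B = 3D = 61
Red = 235


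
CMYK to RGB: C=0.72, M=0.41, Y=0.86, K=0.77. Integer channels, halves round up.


R = 255 × (1-C) × (1-K) = 255 × 0.28 × 0.23 = 16.422 → 16
G = 255 × (1-M) × (1-K) = 255 × 0.59 × 0.23 = 34.6035 → 35
B = 255 × (1-Y) × (1-K) = 255 × 0.14 × 0.23 = 8.211 → 8
= RGB(16, 35, 8)


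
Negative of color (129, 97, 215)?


Invert: (255-R, 255-G, 255-B)
R: 255-129 = 126
G: 255-97 = 158
B: 255-215 = 40
= RGB(126, 158, 40)


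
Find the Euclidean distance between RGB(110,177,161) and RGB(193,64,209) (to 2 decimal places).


d = √[(R₁-R₂)² + (G₁-G₂)² + (B₁-B₂)²]
d = √[(110-193)² + (177-64)² + (161-209)²]
d = √[6889 + 12769 + 2304]
d = √21962
d ≈ 148.20


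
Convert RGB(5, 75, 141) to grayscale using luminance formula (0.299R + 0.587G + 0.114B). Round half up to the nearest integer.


Gray = 0.299×R + 0.587×G + 0.114×B
Gray = 0.299×5 + 0.587×75 + 0.114×141
Gray = 1.495 + 44.025 + 16.074
Gray = 61.594 → round half up → 62
Gray = 62


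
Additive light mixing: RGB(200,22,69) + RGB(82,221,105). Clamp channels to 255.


Additive: each channel = min(255, C₁+C₂)
R: 200+82 = 282 → 255
G: 22+221 = 243 → 243
B: 69+105 = 174 → 174
= RGB(255, 243, 174)


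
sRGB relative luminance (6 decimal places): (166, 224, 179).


Linearize each channel (sRGB transfer function): c = v/255; c_lin = c/12.92 if c ≤ 0.04045, else ((c+0.055)/1.055)^2.4
  R: 166/255 ≈ 0.650980 > 0.04045 → ((0.650980+0.055)/1.055)^2.4 ≈ 0.381326
  G: 224/255 ≈ 0.878431 > 0.04045 → ((0.878431+0.055)/1.055)^2.4 ≈ 0.745404
  B: 179/255 ≈ 0.701961 > 0.04045 → ((0.701961+0.055)/1.055)^2.4 ≈ 0.450786
R_lin = 0.381326, G_lin = 0.745404, B_lin = 0.450786
L = 0.2126×R + 0.7152×G + 0.0722×B
L = 0.2126×0.381326 + 0.7152×0.745404 + 0.0722×0.450786
L ≈ 0.646730


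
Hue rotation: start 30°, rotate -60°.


New hue = (H + rotation) mod 360
New hue = (30 -60) mod 360
= -30 mod 360
= 330°


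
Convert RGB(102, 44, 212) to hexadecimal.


R = 102 → 66 (hex)
G = 44 → 2C (hex)
B = 212 → D4 (hex)
Hex = #662CD4


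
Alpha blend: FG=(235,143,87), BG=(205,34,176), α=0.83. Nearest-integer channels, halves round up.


C = α×F + (1-α)×B, with 1-α = 0.17
R: 0.83×235 + 0.17×205 = 195.05 + 34.85 = 229.90 → 230
G: 0.83×143 + 0.17×34 = 118.69 + 5.78 = 124.47 → 124
B: 0.83×87 + 0.17×176 = 72.21 + 29.92 = 102.13 → 102
= RGB(230, 124, 102)


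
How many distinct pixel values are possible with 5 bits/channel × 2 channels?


Total bits = 5 bits/channel × 2 channels = 10 bits
Distinct pixel values = 2^10
= 1,024 pixel values


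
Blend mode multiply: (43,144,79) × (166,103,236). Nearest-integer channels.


Multiply: C = A×B/255, rounded to nearest integer
R: 43×166/255 = 7138/255 ≈ 27.992 → 28
G: 144×103/255 = 14832/255 ≈ 58.165 → 58
B: 79×236/255 = 18644/255 ≈ 73.114 → 73
= RGB(28, 58, 73)


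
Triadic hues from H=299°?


Triadic: equally spaced at 120° intervals
H1 = 299°
H2 = (299 + 120) mod 360 = 59°
H3 = (299 + 240) mod 360 = 179°
Triadic = 299°, 59°, 179°


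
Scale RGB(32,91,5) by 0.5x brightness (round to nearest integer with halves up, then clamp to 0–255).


Multiply each channel by 0.5, round half up, clamp to [0, 255]
R: 32×0.5 = 16
G: 91×0.5 = 45.5 → round → 46
B: 5×0.5 = 2.5 → round → 3
= RGB(16, 46, 3)


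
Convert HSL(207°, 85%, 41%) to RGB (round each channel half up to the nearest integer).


H=207°, S=0.85, L=0.41
C = (1-|2L-1|)×S = (1-|-0.18|)×0.85 = 0.697
H' = H/60 = 207/60 ≈ 3.4500; X = C×(1-|H' mod 2 - 1|) = 0.38335
m = L - C/2 = 0.41 - 0.3485 = 0.0615
Sector ⌊H'⌋ = 3 → (R',G',B') = (0.0, 0.38335, 0.697)
RGB = ((R'+m)×255, (G'+m)×255, (B'+m)×255) = (15.6825, 113.43675, 193.4175)
Round half up → RGB(16, 113, 193)


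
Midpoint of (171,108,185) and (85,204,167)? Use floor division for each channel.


Midpoint: each channel = ⌊(C₁+C₂)/2⌋
R: ⌊(171+85)/2⌋ = 128
G: ⌊(108+204)/2⌋ = 156
B: ⌊(185+167)/2⌋ = 176
= RGB(128, 156, 176)


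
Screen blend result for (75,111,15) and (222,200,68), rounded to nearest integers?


Screen: C = 255 - (255-A)×(255-B)/255, rounded to nearest integer
R: 255 - (255-75)×(255-222)/255 = 255 - 5940/255 ≈ 255 - 23.294 = 231.706 → 232
G: 255 - (255-111)×(255-200)/255 = 255 - 7920/255 ≈ 255 - 31.059 = 223.941 → 224
B: 255 - (255-15)×(255-68)/255 = 255 - 44880/255 ≈ 255 - 176.000 = 79.000 → 79
= RGB(232, 224, 79)


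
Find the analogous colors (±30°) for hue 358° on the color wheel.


Base hue: 358°
Left analog: (358 - 30) mod 360 = 328°
Right analog: (358 + 30) mod 360 = 28°
Analogous hues = 328° and 28°


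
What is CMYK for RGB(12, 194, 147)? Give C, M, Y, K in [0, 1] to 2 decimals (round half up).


R'=12/255≈0.0471, G'=194/255≈0.7608, B'=147/255≈0.5765
K = 1 - max(R',G',B') = 1 - 194/255 = 61/255 = 0.23921… → 0.24
(1-R'-K)/(1-K) simplifies to (max-R)/max with max = 194:
C = (194-12)/194 = 182/194 = 0.93814… → 0.94
M = (194-194)/194 = 0/194 = 0 → 0.00
Y = (194-147)/194 = 47/194 = 0.24226… → 0.24
= CMYK(0.94, 0.00, 0.24, 0.24)


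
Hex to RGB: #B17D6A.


B1 → 177 (R)
7D → 125 (G)
6A → 106 (B)
= RGB(177, 125, 106)


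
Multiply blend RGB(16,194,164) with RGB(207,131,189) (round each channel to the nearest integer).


Multiply: C = A×B/255, rounded to nearest integer
R: 16×207/255 = 3312/255 ≈ 12.988 → 13
G: 194×131/255 = 25414/255 ≈ 99.663 → 100
B: 164×189/255 = 30996/255 ≈ 121.553 → 122
= RGB(13, 100, 122)


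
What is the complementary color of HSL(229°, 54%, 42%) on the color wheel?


Complement = opposite side of color wheel = hue + 180°
H' = (229 + 180) mod 360 = 49°
S and L unchanged.
= HSL(49°, 54%, 42%)


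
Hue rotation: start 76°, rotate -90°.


New hue = (H + rotation) mod 360
New hue = (76 -90) mod 360
= -14 mod 360
= 346°


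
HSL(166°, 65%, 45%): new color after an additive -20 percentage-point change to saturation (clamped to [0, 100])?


Original S = 65%
Adjustment = -20 percentage points
New S = 65 + (-20) = 45
Clamp to [0, 100] → 45
= HSL(166°, 45%, 45%)


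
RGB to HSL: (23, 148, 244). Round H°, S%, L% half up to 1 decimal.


Normalize: R'=23/255≈0.0902, G'=148/255≈0.5804, B'=244/255≈0.9569
Max=244/255, Min=23/255, Δ=Max-Min=221/255
L = (Max+Min)/2 = (244+23)/510 = 267/510 = 0.52352… → L = 52.4%
L > 0.5 → S = Δ/(2-Max-Min) = 221/(510-244-23) = 221/243 = 0.90946… → S = 90.9%
(the 1/255 factors cancel in S and H, so raw channel differences can be used)
Max is B' → H = 60 × ((R-G)/Δ + 4) = 60 × ((23-148)/221 + 4)
  -125/221 + 4 = -0.5656… + 4 = 3.4343…
  H = 60 × 3.4343… = 206.063…° → H = 206.1°
= HSL(206.1°, 90.9%, 52.4%)


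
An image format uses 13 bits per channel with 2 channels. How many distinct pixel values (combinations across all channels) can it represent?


Total bits = 13 bits/channel × 2 channels = 26 bits
Distinct pixel values = 2^26
= 67,108,864 pixel values


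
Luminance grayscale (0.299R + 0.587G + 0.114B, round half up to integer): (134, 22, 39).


Gray = 0.299×R + 0.587×G + 0.114×B
Gray = 0.299×134 + 0.587×22 + 0.114×39
Gray = 40.066 + 12.914 + 4.446
Gray = 57.426 → round half up → 57
Gray = 57


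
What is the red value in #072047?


Color: #072047
R = 07 = 7
G = 20 = 32
B = 47 = 71
Red = 7


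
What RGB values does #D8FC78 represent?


D8 → 216 (R)
FC → 252 (G)
78 → 120 (B)
= RGB(216, 252, 120)


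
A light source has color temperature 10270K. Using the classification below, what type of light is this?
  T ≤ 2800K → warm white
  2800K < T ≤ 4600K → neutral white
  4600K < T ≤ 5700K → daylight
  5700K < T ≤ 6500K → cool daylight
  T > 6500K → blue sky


Temperature: 10270K
10270K > 6500K → blue sky
Classification: blue sky


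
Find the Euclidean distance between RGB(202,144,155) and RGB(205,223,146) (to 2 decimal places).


d = √[(R₁-R₂)² + (G₁-G₂)² + (B₁-B₂)²]
d = √[(202-205)² + (144-223)² + (155-146)²]
d = √[9 + 6241 + 81]
d = √6331
d ≈ 79.57


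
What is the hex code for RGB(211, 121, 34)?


R = 211 → D3 (hex)
G = 121 → 79 (hex)
B = 34 → 22 (hex)
Hex = #D37922


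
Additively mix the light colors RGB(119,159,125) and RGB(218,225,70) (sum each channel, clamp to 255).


Additive: each channel = min(255, C₁+C₂)
R: 119+218 = 337 → 255
G: 159+225 = 384 → 255
B: 125+70 = 195 → 195
= RGB(255, 255, 195)


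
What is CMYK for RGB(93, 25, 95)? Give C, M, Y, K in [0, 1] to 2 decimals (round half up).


R'=93/255≈0.3647, G'=25/255≈0.0980, B'=95/255≈0.3725
K = 1 - max(R',G',B') = 1 - 95/255 = 160/255 = 0.62745… → 0.63
(1-R'-K)/(1-K) simplifies to (max-R)/max with max = 95:
C = (95-93)/95 = 2/95 = 0.02105… → 0.02
M = (95-25)/95 = 70/95 = 0.73684… → 0.74
Y = (95-95)/95 = 0/95 = 0 → 0.00
= CMYK(0.02, 0.74, 0.00, 0.63)


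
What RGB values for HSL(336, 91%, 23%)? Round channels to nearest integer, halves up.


H=336°, S=0.91, L=0.23
C = (1-|2L-1|)×S = (1-|-0.54|)×0.91 = 0.4186
H' = H/60 = 336/60 ≈ 5.6000; X = C×(1-|H' mod 2 - 1|) = 0.16744
m = L - C/2 = 0.23 - 0.2093 = 0.0207
Sector ⌊H'⌋ = 5 → (R',G',B') = (0.4186, 0.0, 0.16744)
RGB = ((R'+m)×255, (G'+m)×255, (B'+m)×255) = (112.0215, 5.2785, 47.9757)
Round half up → RGB(112, 5, 48)


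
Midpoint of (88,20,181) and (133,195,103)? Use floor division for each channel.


Midpoint: each channel = ⌊(C₁+C₂)/2⌋
R: ⌊(88+133)/2⌋ = 110
G: ⌊(20+195)/2⌋ = 107
B: ⌊(181+103)/2⌋ = 142
= RGB(110, 107, 142)


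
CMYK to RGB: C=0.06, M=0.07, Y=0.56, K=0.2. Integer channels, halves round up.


R = 255 × (1-C) × (1-K) = 255 × 0.94 × 0.80 = 191.76 → 192
G = 255 × (1-M) × (1-K) = 255 × 0.93 × 0.80 = 189.72 → 190
B = 255 × (1-Y) × (1-K) = 255 × 0.44 × 0.80 = 89.76 → 90
= RGB(192, 190, 90)


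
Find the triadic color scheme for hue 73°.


Triadic: equally spaced at 120° intervals
H1 = 73°
H2 = (73 + 120) mod 360 = 193°
H3 = (73 + 240) mod 360 = 313°
Triadic = 73°, 193°, 313°


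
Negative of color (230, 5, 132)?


Invert: (255-R, 255-G, 255-B)
R: 255-230 = 25
G: 255-5 = 250
B: 255-132 = 123
= RGB(25, 250, 123)


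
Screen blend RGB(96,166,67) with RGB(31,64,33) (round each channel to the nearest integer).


Screen: C = 255 - (255-A)×(255-B)/255, rounded to nearest integer
R: 255 - (255-96)×(255-31)/255 = 255 - 35616/255 ≈ 255 - 139.671 = 115.329 → 115
G: 255 - (255-166)×(255-64)/255 = 255 - 16999/255 ≈ 255 - 66.663 = 188.337 → 188
B: 255 - (255-67)×(255-33)/255 = 255 - 41736/255 ≈ 255 - 163.671 = 91.329 → 91
= RGB(115, 188, 91)


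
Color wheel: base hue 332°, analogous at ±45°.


Base hue: 332°
Left analog: (332 - 45) mod 360 = 287°
Right analog: (332 + 45) mod 360 = 17°
Analogous hues = 287° and 17°


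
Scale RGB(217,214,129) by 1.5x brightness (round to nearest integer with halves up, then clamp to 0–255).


Multiply each channel by 1.5, round half up, clamp to [0, 255]
R: 217×1.5 = 325.5 → round → 326 → clamp → 255
G: 214×1.5 = 321 → clamp → 255
B: 129×1.5 = 193.5 → round → 194
= RGB(255, 255, 194)


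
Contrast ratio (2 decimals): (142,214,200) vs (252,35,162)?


Linearize each sRGB channel c=v/255: c/12.92 if c ≤ 0.04045 else ((c+0.055)/1.055)^2.4
L = 0.2126×R_lin + 0.7152×G_lin + 0.0722×B_lin
Color 1 (142,214,200):
  R=142: 142/255≈0.5569 > 0.04045 → ((0.5569+0.055)/1.055)^2.4 ≈ 0.27050
  G=214: 214/255≈0.8392 > 0.04045 → ((0.8392+0.055)/1.055)^2.4 ≈ 0.67244
  B=200: 200/255≈0.7843 > 0.04045 → ((0.7843+0.055)/1.055)^2.4 ≈ 0.57758
  L1 = 0.2126×0.27050 + 0.7152×0.67244 + 0.0722×0.57758 ≈ 0.58014
Color 2 (252,35,162):
  R=252: 252/255≈0.9882 > 0.04045 → ((0.9882+0.055)/1.055)^2.4 ≈ 0.97345
  G=35: 35/255≈0.1373 > 0.04045 → ((0.1373+0.055)/1.055)^2.4 ≈ 0.01681
  B=162: 162/255≈0.6353 > 0.04045 → ((0.6353+0.055)/1.055)^2.4 ≈ 0.36131
  L2 = 0.2126×0.97345 + 0.7152×0.01681 + 0.0722×0.36131 ≈ 0.24506
Lighter = 0.58014, Darker = 0.24506
Ratio = (L_lighter + 0.05) / (L_darker + 0.05)
Ratio = (0.58014 + 0.05) / (0.24506 + 0.05) = 0.63014 / 0.29506 ≈ 2.1356
Ratio ≈ 2.14:1


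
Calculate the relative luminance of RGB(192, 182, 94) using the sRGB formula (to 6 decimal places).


Linearize each channel (sRGB transfer function): c = v/255; c_lin = c/12.92 if c ≤ 0.04045, else ((c+0.055)/1.055)^2.4
  R: 192/255 ≈ 0.752941 > 0.04045 → ((0.752941+0.055)/1.055)^2.4 ≈ 0.527115
  G: 182/255 ≈ 0.713725 > 0.04045 → ((0.713725+0.055)/1.055)^2.4 ≈ 0.467784
  B: 94/255 ≈ 0.368627 > 0.04045 → ((0.368627+0.055)/1.055)^2.4 ≈ 0.111932
R_lin = 0.527115, G_lin = 0.467784, B_lin = 0.111932
L = 0.2126×R + 0.7152×G + 0.0722×B
L = 0.2126×0.527115 + 0.7152×0.467784 + 0.0722×0.111932
L ≈ 0.454705


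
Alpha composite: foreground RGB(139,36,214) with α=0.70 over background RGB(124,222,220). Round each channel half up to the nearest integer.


C = α×F + (1-α)×B, with 1-α = 0.30
R: 0.70×139 + 0.30×124 = 97.30 + 37.20 = 134.50 → 135
G: 0.70×36 + 0.30×222 = 25.20 + 66.60 = 91.80 → 92
B: 0.70×214 + 0.30×220 = 149.80 + 66.00 = 215.80 → 216
= RGB(135, 92, 216)


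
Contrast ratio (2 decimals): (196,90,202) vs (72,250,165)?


Linearize each sRGB channel c=v/255: c/12.92 if c ≤ 0.04045 else ((c+0.055)/1.055)^2.4
L = 0.2126×R_lin + 0.7152×G_lin + 0.0722×B_lin
Color 1 (196,90,202):
  R=196: 196/255≈0.7686 > 0.04045 → ((0.7686+0.055)/1.055)^2.4 ≈ 0.55201
  G=90: 90/255≈0.3529 > 0.04045 → ((0.3529+0.055)/1.055)^2.4 ≈ 0.10224
  B=202: 202/255≈0.7922 > 0.04045 → ((0.7922+0.055)/1.055)^2.4 ≈ 0.59062
  L1 = 0.2126×0.55201 + 0.7152×0.10224 + 0.0722×0.59062 ≈ 0.23312
Color 2 (72,250,165):
  R=72: 72/255≈0.2824 > 0.04045 → ((0.2824+0.055)/1.055)^2.4 ≈ 0.06480
  G=250: 250/255≈0.9804 > 0.04045 → ((0.9804+0.055)/1.055)^2.4 ≈ 0.95597
  B=165: 165/255≈0.6471 > 0.04045 → ((0.6471+0.055)/1.055)^2.4 ≈ 0.37626
  L2 = 0.2126×0.06480 + 0.7152×0.95597 + 0.0722×0.37626 ≈ 0.72466
Lighter = 0.72466, Darker = 0.23312
Ratio = (L_lighter + 0.05) / (L_darker + 0.05)
Ratio = (0.72466 + 0.05) / (0.23312 + 0.05) = 0.77466 / 0.28312 ≈ 2.7361
Ratio ≈ 2.74:1


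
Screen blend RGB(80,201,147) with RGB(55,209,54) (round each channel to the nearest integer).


Screen: C = 255 - (255-A)×(255-B)/255, rounded to nearest integer
R: 255 - (255-80)×(255-55)/255 = 255 - 35000/255 ≈ 255 - 137.255 = 117.745 → 118
G: 255 - (255-201)×(255-209)/255 = 255 - 2484/255 ≈ 255 - 9.741 = 245.259 → 245
B: 255 - (255-147)×(255-54)/255 = 255 - 21708/255 ≈ 255 - 85.129 = 169.871 → 170
= RGB(118, 245, 170)


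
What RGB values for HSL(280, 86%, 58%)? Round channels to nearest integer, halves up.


H=280°, S=0.86, L=0.58
C = (1-|2L-1|)×S = (1-|0.16|)×0.86 = 0.7224
H' = H/60 = 280/60 ≈ 4.6667; X = C×(1-|H' mod 2 - 1|) = 0.4816
m = L - C/2 = 0.58 - 0.3612 = 0.2188
Sector ⌊H'⌋ = 4 → (R',G',B') = (0.4816, 0.0, 0.7224)
RGB = ((R'+m)×255, (G'+m)×255, (B'+m)×255) = (178.602, 55.794, 240.006)
Round half up → RGB(179, 56, 240)


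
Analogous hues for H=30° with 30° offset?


Base hue: 30°
Left analog: (30 - 30) mod 360 = 0°
Right analog: (30 + 30) mod 360 = 60°
Analogous hues = 0° and 60°


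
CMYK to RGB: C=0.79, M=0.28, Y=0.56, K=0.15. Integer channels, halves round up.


R = 255 × (1-C) × (1-K) = 255 × 0.21 × 0.85 = 45.5175 → 46
G = 255 × (1-M) × (1-K) = 255 × 0.72 × 0.85 = 156.06 → 156
B = 255 × (1-Y) × (1-K) = 255 × 0.44 × 0.85 = 95.37 → 95
= RGB(46, 156, 95)


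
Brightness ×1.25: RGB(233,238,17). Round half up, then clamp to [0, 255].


Multiply each channel by 1.25, round half up, clamp to [0, 255]
R: 233×1.25 = 291.25 → round → 291 → clamp → 255
G: 238×1.25 = 297.5 → round → 298 → clamp → 255
B: 17×1.25 = 21.25 → round → 21
= RGB(255, 255, 21)


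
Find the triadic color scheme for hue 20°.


Triadic: equally spaced at 120° intervals
H1 = 20°
H2 = (20 + 120) mod 360 = 140°
H3 = (20 + 240) mod 360 = 260°
Triadic = 20°, 140°, 260°


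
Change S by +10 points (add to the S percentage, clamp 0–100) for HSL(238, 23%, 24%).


Original S = 23%
Adjustment = +10 percentage points
New S = 23 + (10) = 33
Clamp to [0, 100] → 33
= HSL(238°, 33%, 24%)


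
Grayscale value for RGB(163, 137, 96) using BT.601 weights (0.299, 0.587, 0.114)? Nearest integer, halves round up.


Gray = 0.299×R + 0.587×G + 0.114×B
Gray = 0.299×163 + 0.587×137 + 0.114×96
Gray = 48.737 + 80.419 + 10.944
Gray = 140.100 → round half up → 140
Gray = 140


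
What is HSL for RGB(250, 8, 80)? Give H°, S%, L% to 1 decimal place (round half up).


Normalize: R'=250/255≈0.9804, G'=8/255≈0.0314, B'=80/255≈0.3137
Max=250/255, Min=8/255, Δ=Max-Min=242/255
L = (Max+Min)/2 = (250+8)/510 = 258/510 = 0.50588… → L = 50.6%
L > 0.5 → S = Δ/(2-Max-Min) = 242/(510-250-8) = 242/252 = 0.96031… → S = 96.0%
(the 1/255 factors cancel in S and H, so raw channel differences can be used)
Max is R' → H = 60 × (((G-B)/Δ) mod 6) = 60 × (((8-80)/242) mod 6)
  (-72)/242 = -0.2975…; negative, so add 6 → 5.7024…
  H = 60 × 5.7024… = 342.148…° → H = 342.1°
= HSL(342.1°, 96.0%, 50.6%)
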